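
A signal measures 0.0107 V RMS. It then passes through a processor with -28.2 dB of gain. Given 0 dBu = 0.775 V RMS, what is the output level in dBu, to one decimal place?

Input level: 20·log₁₀(0.0107/0.775) = -37.20 dBu.
Output: -37.20 − 28.2 = -65.4 dBu.

-65.4 dBu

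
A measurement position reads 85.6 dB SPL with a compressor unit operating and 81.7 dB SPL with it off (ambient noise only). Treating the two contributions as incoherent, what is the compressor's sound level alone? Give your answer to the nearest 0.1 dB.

Background correction is a power subtraction:
L_src = 10·log₁₀(10^(85.6/10) − 10^(81.7/10)) = 10·log₁₀(215200000) = 83.3 dB SPL.

83.3 dB SPL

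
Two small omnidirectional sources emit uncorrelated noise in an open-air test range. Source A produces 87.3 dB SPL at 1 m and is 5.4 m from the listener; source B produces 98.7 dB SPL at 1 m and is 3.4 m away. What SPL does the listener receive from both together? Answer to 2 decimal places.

At the listener: L_A = 87.3 − 20·log₁₀(5.4) = 72.652 dB; L_B = 98.7 − 20·log₁₀(3.4) = 88.070 dB.
Combined: 10·log₁₀(10^(72.652/10)+10^(88.070/10)) = 88.19 dB SPL.

88.19 dB SPL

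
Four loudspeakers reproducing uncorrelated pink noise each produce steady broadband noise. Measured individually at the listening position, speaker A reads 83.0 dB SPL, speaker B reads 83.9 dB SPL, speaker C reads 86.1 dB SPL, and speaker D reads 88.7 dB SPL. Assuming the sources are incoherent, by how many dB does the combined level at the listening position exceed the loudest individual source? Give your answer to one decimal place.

Incoherent sources sum as intensities:
L_total = 10·log₁₀(10^(83.0/10) + 10^(83.9/10) + 10^(86.1/10) + 10^(88.7/10)) = 92.02 dB SPL.
Excess over the loudest (88.7 dB): 92.02 − 88.7 = 3.3 dB.

3.3 dB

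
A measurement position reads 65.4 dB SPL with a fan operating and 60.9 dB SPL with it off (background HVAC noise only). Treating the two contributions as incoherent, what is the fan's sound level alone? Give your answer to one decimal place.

Remove the background by subtracting linear intensities:
L_src = 10·log₁₀(10^(65.4/10) − 10^(60.9/10)) = 10·log₁₀(2237000) = 63.5 dB SPL.

63.5 dB SPL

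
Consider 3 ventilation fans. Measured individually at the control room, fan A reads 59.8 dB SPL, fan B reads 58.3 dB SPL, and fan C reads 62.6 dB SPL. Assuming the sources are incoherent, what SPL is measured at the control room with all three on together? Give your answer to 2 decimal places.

65.38 dB SPL

Incoherent sources sum as intensities:
L_total = 10·log₁₀(10^(59.8/10) + 10^(58.3/10) + 10^(62.6/10)) = 10·log₁₀(3451000) = 65.38 dB SPL.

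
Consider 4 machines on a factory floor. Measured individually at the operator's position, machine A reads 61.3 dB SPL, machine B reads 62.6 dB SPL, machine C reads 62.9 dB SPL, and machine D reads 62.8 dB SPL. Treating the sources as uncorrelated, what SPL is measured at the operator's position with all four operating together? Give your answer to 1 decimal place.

68.5 dB SPL

Incoherent sources sum as intensities:
L_total = 10·log₁₀(10^(61.3/10) + 10^(62.6/10) + 10^(62.9/10) + 10^(62.8/10)) = 10·log₁₀(7024000) = 68.5 dB SPL.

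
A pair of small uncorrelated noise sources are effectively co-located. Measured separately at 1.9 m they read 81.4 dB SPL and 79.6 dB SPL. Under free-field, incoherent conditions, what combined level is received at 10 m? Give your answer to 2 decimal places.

69.18 dB SPL

Combined at 1.9 m: 10·log₁₀(10^(81.4/10)+10^(79.6/10)) = 83.603 dB SPL.
Then apply −20·log₁₀(10/1.9) = -14.425 dB → 69.18 dB SPL.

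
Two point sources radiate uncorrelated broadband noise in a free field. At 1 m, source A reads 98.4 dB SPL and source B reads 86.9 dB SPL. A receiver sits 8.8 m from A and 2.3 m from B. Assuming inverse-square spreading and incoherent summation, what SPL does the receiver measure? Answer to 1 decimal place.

At the listener: L_A = 98.4 − 20·log₁₀(8.8) = 79.51 dB; L_B = 86.9 − 20·log₁₀(2.3) = 79.67 dB.
Combined: 10·log₁₀(10^(79.51/10)+10^(79.67/10)) = 82.6 dB SPL.

82.6 dB SPL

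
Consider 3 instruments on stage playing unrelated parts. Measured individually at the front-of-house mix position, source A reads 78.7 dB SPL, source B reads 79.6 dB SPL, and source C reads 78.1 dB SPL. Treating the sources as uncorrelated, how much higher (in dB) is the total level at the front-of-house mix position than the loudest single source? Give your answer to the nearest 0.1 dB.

Add the sources as powers (linear), then convert back to dB:
L_total = 10·log₁₀(10^(78.7/10) + 10^(79.6/10) + 10^(78.1/10)) = 83.62 dB SPL.
Excess over the loudest (79.6 dB): 83.62 − 79.6 = 4.0 dB.

4.0 dB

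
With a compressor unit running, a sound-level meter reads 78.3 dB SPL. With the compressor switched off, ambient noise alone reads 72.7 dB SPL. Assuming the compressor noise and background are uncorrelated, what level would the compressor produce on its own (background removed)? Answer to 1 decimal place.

Background correction is a power subtraction:
L_src = 10·log₁₀(10^(78.3/10) − 10^(72.7/10)) = 10·log₁₀(48990000) = 76.9 dB SPL.

76.9 dB SPL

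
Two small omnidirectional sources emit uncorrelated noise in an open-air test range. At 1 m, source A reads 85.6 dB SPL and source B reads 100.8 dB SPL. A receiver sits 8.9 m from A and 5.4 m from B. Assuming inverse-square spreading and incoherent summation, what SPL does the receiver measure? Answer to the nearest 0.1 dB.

86.2 dB SPL

At the listener: L_A = 85.6 − 20·log₁₀(8.9) = 66.61 dB; L_B = 100.8 − 20·log₁₀(5.4) = 86.15 dB.
Combined: 10·log₁₀(10^(66.61/10)+10^(86.15/10)) = 86.2 dB SPL.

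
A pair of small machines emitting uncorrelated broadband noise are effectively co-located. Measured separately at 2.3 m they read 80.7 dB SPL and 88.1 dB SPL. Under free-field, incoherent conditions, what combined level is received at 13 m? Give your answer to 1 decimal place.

Combined at 2.3 m: 10·log₁₀(10^(80.7/10)+10^(88.1/10)) = 88.83 dB SPL.
Then apply −20·log₁₀(13/2.3) = -15.04 dB → 73.8 dB SPL.

73.8 dB SPL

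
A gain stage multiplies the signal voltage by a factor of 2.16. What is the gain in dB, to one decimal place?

6.7 dB

Voltage is an amplitude quantity, so gain = 20·log₁₀(V_out/V_in).
20·log₁₀(2.16) = 6.7 dB.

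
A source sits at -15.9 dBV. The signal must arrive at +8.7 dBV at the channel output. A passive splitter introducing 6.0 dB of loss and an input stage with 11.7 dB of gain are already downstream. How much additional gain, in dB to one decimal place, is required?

18.9 dB

The required make-up gain is the shortfall in the dB sum.
G = +8.7 − (-15.9) + 6.0 − 11.7 = 18.9 dB.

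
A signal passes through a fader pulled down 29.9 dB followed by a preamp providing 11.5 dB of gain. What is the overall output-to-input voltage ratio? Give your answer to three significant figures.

Net gain = (−29.9) + 11.5 = -18.4 dB.
Voltage ratio = 10^(-18.4/20) = 0.120.

0.120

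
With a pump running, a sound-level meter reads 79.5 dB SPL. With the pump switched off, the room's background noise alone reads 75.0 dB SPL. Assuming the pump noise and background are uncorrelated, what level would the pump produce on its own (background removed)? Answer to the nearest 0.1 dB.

77.6 dB SPL

Subtract intensities: L_src = 10·log₁₀(10^(L_total/10) − 10^(L_bg/10)).
L_src = 10·log₁₀(10^(79.5/10) − 10^(75.0/10)) = 10·log₁₀(57500000) = 77.6 dB SPL.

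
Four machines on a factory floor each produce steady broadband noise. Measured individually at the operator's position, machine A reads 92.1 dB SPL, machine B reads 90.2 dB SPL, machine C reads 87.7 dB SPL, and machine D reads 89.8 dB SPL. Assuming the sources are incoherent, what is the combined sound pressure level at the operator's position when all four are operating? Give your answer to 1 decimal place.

96.2 dB SPL

Add the sources as powers (linear), then convert back to dB:
L_total = 10·log₁₀(10^(92.1/10) + 10^(90.2/10) + 10^(87.7/10) + 10^(89.8/10)) = 10·log₁₀(4213000000) = 96.2 dB SPL.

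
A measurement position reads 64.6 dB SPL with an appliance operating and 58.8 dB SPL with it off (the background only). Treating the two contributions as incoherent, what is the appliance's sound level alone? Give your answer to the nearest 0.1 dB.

Subtract intensities: L_src = 10·log₁₀(10^(L_total/10) − 10^(L_bg/10)).
L_src = 10·log₁₀(10^(64.6/10) − 10^(58.8/10)) = 10·log₁₀(2125000) = 63.3 dB SPL.

63.3 dB SPL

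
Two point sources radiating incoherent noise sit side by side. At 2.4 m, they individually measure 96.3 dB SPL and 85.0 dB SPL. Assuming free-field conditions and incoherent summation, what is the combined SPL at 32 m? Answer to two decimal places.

Combined at 2.4 m: 10·log₁₀(10^(96.3/10)+10^(85.0/10)) = 96.611 dB SPL.
Then apply −20·log₁₀(32/2.4) = -22.499 dB → 74.11 dB SPL.

74.11 dB SPL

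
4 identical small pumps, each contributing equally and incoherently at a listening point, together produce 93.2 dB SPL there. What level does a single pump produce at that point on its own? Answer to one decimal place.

87.2 dB SPL

4 equal incoherent sources add 10·log₁₀(4) = 6.02 dB over one source.
L_one = 93.2 − 6.02 = 87.2 dB SPL.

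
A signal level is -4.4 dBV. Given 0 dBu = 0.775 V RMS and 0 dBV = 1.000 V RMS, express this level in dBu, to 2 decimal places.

The offset between the scales is 20·log₁₀(0.775/1.000) = −2.214 dB.
So dBu = -4.4 + 2.214 = -2.19 dBu.

-2.19 dBu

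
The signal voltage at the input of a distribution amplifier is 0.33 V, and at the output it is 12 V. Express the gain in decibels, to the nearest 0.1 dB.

For a voltage ratio, dB = 20·log₁₀(V₂/V₁).
20·log₁₀(12/0.33) = 20·log₁₀(36.36) = 31.2 dB.

31.2 dB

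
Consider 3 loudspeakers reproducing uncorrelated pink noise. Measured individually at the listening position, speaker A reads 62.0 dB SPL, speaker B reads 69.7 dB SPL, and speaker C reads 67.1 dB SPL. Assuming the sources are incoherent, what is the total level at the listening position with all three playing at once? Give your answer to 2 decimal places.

Add the sources as powers (linear), then convert back to dB:
L_total = 10·log₁₀(10^(62.0/10) + 10^(69.7/10) + 10^(67.1/10)) = 10·log₁₀(16050000) = 72.05 dB SPL.

72.05 dB SPL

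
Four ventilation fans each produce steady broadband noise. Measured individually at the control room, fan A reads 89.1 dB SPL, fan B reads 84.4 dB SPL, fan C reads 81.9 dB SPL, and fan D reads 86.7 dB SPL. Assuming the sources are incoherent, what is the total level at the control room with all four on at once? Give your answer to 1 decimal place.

92.3 dB SPL

Add the sources as powers (linear), then convert back to dB:
L_total = 10·log₁₀(10^(89.1/10) + 10^(84.4/10) + 10^(81.9/10) + 10^(86.7/10)) = 10·log₁₀(1711000000) = 92.3 dB SPL.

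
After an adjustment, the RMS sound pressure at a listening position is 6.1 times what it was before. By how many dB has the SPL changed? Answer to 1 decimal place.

15.7 dB

SPL change from a pressure ratio uses the 20·log₁₀ form:
20·log₁₀(6.1) = 15.7 dB.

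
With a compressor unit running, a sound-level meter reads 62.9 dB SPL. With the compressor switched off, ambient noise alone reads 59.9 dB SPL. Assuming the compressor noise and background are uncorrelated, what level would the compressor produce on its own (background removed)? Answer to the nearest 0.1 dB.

59.9 dB SPL

Remove the background by subtracting linear intensities:
L_src = 10·log₁₀(10^(62.9/10) − 10^(59.9/10)) = 10·log₁₀(972600) = 59.9 dB SPL.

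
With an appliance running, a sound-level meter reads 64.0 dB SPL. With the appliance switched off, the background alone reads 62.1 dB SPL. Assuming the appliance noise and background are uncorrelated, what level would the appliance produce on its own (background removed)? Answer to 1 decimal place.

59.5 dB SPL

Background correction is a power subtraction:
L_src = 10·log₁₀(10^(64.0/10) − 10^(62.1/10)) = 10·log₁₀(890100) = 59.5 dB SPL.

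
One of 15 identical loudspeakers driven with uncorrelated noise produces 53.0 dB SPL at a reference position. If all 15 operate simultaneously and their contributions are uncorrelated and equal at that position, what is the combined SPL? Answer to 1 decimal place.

15 equal incoherent sources raise the level by 10·log₁₀(15) = 11.76 dB.
L_total = 53.0 + 11.76 = 64.8 dB SPL.

64.8 dB SPL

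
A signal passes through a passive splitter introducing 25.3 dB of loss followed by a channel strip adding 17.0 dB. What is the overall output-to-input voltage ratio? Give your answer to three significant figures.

0.385

Net gain = (−25.3) + 17.0 = -8.3 dB.
Voltage ratio = 10^(-8.3/20) = 0.385.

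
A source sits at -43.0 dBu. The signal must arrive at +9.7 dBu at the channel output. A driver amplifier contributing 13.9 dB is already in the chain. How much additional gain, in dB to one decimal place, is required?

The required make-up gain is the shortfall in the dB sum.
G = +9.7 − (-43.0) − 13.9 = 38.8 dB.

38.8 dB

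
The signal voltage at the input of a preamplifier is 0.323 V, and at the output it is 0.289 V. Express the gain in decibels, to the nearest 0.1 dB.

-1.0 dB

For a voltage ratio, dB = 20·log₁₀(V₂/V₁).
20·log₁₀(0.289/0.323) = 20·log₁₀(0.8947) = -1.0 dB.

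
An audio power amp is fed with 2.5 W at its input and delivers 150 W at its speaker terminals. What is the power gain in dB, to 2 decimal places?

Power is a power quantity, so gain = 10·log₁₀(P_out/P_in).
10·log₁₀(150/2.5) = 10·log₁₀(60.00) = 17.78 dB.

17.78 dB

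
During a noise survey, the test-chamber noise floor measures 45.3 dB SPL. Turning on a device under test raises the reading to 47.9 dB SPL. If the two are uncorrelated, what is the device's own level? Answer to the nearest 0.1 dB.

Subtract intensities: L_src = 10·log₁₀(10^(L_total/10) − 10^(L_bg/10)).
L_src = 10·log₁₀(10^(47.9/10) − 10^(45.3/10)) = 10·log₁₀(27780) = 44.4 dB SPL.

44.4 dB SPL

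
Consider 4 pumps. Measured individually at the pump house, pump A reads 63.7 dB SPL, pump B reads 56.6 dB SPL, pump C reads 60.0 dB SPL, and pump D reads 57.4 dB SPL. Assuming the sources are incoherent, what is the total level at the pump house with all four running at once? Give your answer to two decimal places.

66.39 dB SPL

Add the sources as powers (linear), then convert back to dB:
L_total = 10·log₁₀(10^(63.7/10) + 10^(56.6/10) + 10^(60.0/10) + 10^(57.4/10)) = 10·log₁₀(4351000) = 66.39 dB SPL.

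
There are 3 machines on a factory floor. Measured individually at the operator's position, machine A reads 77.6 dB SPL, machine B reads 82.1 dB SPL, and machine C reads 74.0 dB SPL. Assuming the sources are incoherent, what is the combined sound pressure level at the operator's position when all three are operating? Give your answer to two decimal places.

83.89 dB SPL

Uncorrelated sources add in intensity (power), not in dB.
L_total = 10·log₁₀(10^(77.6/10) + 10^(82.1/10) + 10^(74.0/10)) = 10·log₁₀(244800000) = 83.89 dB SPL.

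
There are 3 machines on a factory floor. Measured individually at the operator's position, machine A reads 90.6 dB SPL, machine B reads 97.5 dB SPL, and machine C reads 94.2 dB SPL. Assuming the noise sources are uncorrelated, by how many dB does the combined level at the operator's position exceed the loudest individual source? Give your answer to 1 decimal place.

2.2 dB

Uncorrelated sources add in intensity (power), not in dB.
L_total = 10·log₁₀(10^(90.6/10) + 10^(97.5/10) + 10^(94.2/10)) = 99.73 dB SPL.
Excess over the loudest (97.5 dB): 99.73 − 97.5 = 2.2 dB.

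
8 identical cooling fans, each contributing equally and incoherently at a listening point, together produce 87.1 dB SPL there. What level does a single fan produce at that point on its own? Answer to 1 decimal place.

78.1 dB SPL

8 equal incoherent sources add 10·log₁₀(8) = 9.03 dB over one source.
L_one = 87.1 − 9.03 = 78.1 dB SPL.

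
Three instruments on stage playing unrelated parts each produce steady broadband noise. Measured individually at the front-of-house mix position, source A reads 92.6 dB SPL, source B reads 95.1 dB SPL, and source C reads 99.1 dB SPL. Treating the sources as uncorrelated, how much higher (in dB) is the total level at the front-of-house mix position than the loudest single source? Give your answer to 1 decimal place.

Uncorrelated sources add in intensity (power), not in dB.
L_total = 10·log₁₀(10^(92.6/10) + 10^(95.1/10) + 10^(99.1/10)) = 101.20 dB SPL.
Excess over the loudest (99.1 dB): 101.20 − 99.1 = 2.1 dB.

2.1 dB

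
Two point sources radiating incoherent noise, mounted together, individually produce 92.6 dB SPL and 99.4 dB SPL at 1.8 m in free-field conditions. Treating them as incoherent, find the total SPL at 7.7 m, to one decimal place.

Combined at 1.8 m: 10·log₁₀(10^(92.6/10)+10^(99.4/10)) = 100.22 dB SPL.
Then apply −20·log₁₀(7.7/1.8) = -12.62 dB → 87.6 dB SPL.

87.6 dB SPL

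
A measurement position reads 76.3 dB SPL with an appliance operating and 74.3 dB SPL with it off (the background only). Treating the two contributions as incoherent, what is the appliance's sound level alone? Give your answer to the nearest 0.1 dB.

Background correction is a power subtraction:
L_src = 10·log₁₀(10^(76.3/10) − 10^(74.3/10)) = 10·log₁₀(15740000) = 72.0 dB SPL.

72.0 dB SPL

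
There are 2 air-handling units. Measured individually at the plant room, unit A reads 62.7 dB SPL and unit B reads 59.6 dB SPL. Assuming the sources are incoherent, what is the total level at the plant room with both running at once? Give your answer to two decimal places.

64.43 dB SPL

Incoherent sources sum as intensities:
L_total = 10·log₁₀(10^(62.7/10) + 10^(59.6/10)) = 10·log₁₀(2774000) = 64.43 dB SPL.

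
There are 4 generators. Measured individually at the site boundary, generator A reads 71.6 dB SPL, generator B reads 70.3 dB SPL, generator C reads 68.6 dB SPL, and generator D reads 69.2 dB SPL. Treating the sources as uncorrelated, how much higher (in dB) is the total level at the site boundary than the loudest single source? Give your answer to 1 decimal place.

4.5 dB

Add the sources as powers (linear), then convert back to dB:
L_total = 10·log₁₀(10^(71.6/10) + 10^(70.3/10) + 10^(68.6/10) + 10^(69.2/10)) = 76.10 dB SPL.
Excess over the loudest (71.6 dB): 76.10 − 71.6 = 4.5 dB.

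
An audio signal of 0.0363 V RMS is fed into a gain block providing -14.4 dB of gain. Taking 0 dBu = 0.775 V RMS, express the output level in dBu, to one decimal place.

-41.0 dBu

Input level: 20·log₁₀(0.0363/0.775) = -26.59 dBu.
Output: -26.59 − 14.4 = -41.0 dBu.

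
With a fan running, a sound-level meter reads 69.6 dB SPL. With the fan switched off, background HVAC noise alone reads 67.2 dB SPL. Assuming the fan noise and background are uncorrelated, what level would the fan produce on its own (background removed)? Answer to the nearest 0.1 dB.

Background correction is a power subtraction:
L_src = 10·log₁₀(10^(69.6/10) − 10^(67.2/10)) = 10·log₁₀(3872000) = 65.9 dB SPL.

65.9 dB SPL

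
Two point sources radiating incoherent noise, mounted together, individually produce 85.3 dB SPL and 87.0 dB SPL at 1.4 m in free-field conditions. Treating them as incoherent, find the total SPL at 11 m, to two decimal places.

Combined at 1.4 m: 10·log₁₀(10^(85.3/10)+10^(87.0/10)) = 89.243 dB SPL.
Then apply −20·log₁₀(11/1.4) = -17.905 dB → 71.34 dB SPL.

71.34 dB SPL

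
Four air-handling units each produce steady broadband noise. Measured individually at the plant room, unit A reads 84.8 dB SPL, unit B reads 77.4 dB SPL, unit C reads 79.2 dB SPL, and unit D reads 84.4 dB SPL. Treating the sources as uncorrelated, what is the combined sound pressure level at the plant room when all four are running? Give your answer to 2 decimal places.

Uncorrelated sources add in intensity (power), not in dB.
L_total = 10·log₁₀(10^(84.8/10) + 10^(77.4/10) + 10^(79.2/10) + 10^(84.4/10)) = 10·log₁₀(715500000) = 88.55 dB SPL.

88.55 dB SPL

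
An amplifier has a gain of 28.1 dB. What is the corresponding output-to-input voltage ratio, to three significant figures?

25.4

Voltage ratio = 10^(dB/20).
10^(28.1/20) = 10^(1.405) = 25.4.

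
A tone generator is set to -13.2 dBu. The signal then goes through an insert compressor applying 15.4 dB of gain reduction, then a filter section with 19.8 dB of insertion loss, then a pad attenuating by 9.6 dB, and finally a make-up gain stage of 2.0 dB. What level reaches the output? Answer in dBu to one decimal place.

In dB, series stages simply add:
-13.2 − 15.4 − 19.8 − 9.6 + 2.0 = -56.0 dBu.

-56.0 dBu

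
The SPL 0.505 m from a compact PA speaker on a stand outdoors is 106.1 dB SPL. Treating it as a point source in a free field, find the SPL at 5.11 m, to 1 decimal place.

For a point source in a free field, ΔL = −20·log₁₀(d₂/d₁).
ΔL = −20·log₁₀(5.11/0.505) = -20.10 dB, so L₂ = 106.1 + (-20.10) = 86.0 dB SPL.

86.0 dB SPL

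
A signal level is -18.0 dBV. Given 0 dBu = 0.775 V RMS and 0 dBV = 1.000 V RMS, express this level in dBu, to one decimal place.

The offset between the scales is 20·log₁₀(0.775/1.000) = −2.214 dB.
So dBu = -18.0 + 2.214 = -15.8 dBu.

-15.8 dBu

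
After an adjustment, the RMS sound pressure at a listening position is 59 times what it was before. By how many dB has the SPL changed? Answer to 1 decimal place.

35.4 dB

SPL change from a pressure ratio uses the 20·log₁₀ form:
20·log₁₀(59) = 35.4 dB.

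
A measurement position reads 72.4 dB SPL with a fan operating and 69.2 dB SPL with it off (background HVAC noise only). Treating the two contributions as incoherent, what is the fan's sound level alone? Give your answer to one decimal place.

69.6 dB SPL

Remove the background by subtracting linear intensities:
L_src = 10·log₁₀(10^(72.4/10) − 10^(69.2/10)) = 10·log₁₀(9060000) = 69.6 dB SPL.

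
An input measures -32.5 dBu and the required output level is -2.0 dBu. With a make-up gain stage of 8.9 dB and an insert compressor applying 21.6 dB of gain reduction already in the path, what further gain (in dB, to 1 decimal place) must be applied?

43.2 dB

The required make-up gain is the shortfall in the dB sum.
G = -2.0 − (-32.5) − 8.9 + 21.6 = 43.2 dB.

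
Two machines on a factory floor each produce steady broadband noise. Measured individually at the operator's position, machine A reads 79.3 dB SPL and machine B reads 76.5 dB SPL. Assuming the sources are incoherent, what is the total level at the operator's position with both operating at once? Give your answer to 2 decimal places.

Uncorrelated sources add in intensity (power), not in dB.
L_total = 10·log₁₀(10^(79.3/10) + 10^(76.5/10)) = 10·log₁₀(129800000) = 81.13 dB SPL.

81.13 dB SPL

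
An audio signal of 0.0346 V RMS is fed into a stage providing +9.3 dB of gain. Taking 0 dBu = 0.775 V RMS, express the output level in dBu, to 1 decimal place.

-17.7 dBu

Input level: 20·log₁₀(0.0346/0.775) = -27.00 dBu.
Output: -27.00 + 9.3 = -17.7 dBu.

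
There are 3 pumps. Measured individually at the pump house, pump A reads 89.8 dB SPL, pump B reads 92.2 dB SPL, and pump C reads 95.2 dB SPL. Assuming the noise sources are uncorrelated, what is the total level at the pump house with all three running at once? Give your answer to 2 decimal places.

Incoherent sources sum as intensities:
L_total = 10·log₁₀(10^(89.8/10) + 10^(92.2/10) + 10^(95.2/10)) = 10·log₁₀(5926000000) = 97.73 dB SPL.

97.73 dB SPL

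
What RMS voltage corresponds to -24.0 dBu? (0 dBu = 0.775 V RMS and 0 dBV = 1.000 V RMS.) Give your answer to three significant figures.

V = 0.775 V × 10^(-24.0/20).
= 0.775 × 0.06310 = 0.0489 V.

0.0489 V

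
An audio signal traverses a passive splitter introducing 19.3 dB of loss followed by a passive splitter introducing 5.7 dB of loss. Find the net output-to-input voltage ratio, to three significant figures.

0.0562

Net gain = (−19.3) + (−5.7) = -25.0 dB.
Voltage ratio = 10^(-25.0/20) = 0.0562.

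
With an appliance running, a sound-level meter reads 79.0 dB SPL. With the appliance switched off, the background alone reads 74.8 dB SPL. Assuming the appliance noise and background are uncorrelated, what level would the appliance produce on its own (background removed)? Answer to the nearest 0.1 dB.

76.9 dB SPL

Background correction is a power subtraction:
L_src = 10·log₁₀(10^(79.0/10) − 10^(74.8/10)) = 10·log₁₀(49230000) = 76.9 dB SPL.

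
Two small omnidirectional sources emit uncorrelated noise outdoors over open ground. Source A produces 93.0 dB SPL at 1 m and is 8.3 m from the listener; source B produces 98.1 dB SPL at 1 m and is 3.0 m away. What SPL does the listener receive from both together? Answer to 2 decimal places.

88.73 dB SPL

At the listener: L_A = 93.0 − 20·log₁₀(8.3) = 74.618 dB; L_B = 98.1 − 20·log₁₀(3.0) = 88.558 dB.
Combined: 10·log₁₀(10^(74.618/10)+10^(88.558/10)) = 88.73 dB SPL.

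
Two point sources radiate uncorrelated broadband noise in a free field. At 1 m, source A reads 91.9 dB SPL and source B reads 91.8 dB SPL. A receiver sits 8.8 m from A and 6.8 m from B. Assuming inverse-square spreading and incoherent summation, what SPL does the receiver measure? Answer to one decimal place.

At the listener: L_A = 91.9 − 20·log₁₀(8.8) = 73.01 dB; L_B = 91.8 − 20·log₁₀(6.8) = 75.15 dB.
Combined: 10·log₁₀(10^(73.01/10)+10^(75.15/10)) = 77.2 dB SPL.

77.2 dB SPL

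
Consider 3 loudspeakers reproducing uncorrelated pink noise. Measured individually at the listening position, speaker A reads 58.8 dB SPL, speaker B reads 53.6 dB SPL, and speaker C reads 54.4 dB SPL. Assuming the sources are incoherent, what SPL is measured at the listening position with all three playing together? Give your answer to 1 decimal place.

61.0 dB SPL

Add the sources as powers (linear), then convert back to dB:
L_total = 10·log₁₀(10^(58.8/10) + 10^(53.6/10) + 10^(54.4/10)) = 10·log₁₀(1263000) = 61.0 dB SPL.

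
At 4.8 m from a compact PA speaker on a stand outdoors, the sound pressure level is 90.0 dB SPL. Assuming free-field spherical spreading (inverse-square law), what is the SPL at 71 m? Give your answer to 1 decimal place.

For a point source in a free field, ΔL = −20·log₁₀(d₂/d₁).
ΔL = −20·log₁₀(71/4.8) = -23.40 dB, so L₂ = 90.0 + (-23.40) = 66.6 dB SPL.

66.6 dB SPL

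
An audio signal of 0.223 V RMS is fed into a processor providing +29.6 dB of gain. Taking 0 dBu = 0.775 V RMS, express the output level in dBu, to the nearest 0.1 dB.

+18.8 dBu

Input level: 20·log₁₀(0.223/0.775) = -10.82 dBu.
Output: -10.82 + 29.6 = +18.8 dBu.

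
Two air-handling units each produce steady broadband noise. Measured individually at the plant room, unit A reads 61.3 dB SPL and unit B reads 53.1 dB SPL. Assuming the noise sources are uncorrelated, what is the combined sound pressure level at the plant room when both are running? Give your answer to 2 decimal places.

61.91 dB SPL

Add the sources as powers (linear), then convert back to dB:
L_total = 10·log₁₀(10^(61.3/10) + 10^(53.1/10)) = 10·log₁₀(1553000) = 61.91 dB SPL.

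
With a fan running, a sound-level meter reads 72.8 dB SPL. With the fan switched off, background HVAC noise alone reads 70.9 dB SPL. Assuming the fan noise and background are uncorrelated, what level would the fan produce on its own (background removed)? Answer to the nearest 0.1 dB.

Remove the background by subtracting linear intensities:
L_src = 10·log₁₀(10^(72.8/10) − 10^(70.9/10)) = 10·log₁₀(6752000) = 68.3 dB SPL.

68.3 dB SPL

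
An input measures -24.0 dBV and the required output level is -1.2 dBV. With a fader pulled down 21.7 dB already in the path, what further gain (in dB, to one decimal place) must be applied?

The required make-up gain is the shortfall in the dB sum.
G = -1.2 − (-24.0) + 21.7 = 44.5 dB.

44.5 dB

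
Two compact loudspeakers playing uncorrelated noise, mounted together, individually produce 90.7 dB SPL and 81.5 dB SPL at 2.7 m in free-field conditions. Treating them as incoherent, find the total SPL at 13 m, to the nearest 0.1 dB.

77.5 dB SPL

Combined at 2.7 m: 10·log₁₀(10^(90.7/10)+10^(81.5/10)) = 91.19 dB SPL.
Then apply −20·log₁₀(13/2.7) = -13.65 dB → 77.5 dB SPL.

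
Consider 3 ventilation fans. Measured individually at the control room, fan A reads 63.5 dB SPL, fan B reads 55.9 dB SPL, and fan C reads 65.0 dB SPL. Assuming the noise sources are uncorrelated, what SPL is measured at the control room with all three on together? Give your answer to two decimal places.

Uncorrelated sources add in intensity (power), not in dB.
L_total = 10·log₁₀(10^(63.5/10) + 10^(55.9/10) + 10^(65.0/10)) = 10·log₁₀(5790000) = 67.63 dB SPL.

67.63 dB SPL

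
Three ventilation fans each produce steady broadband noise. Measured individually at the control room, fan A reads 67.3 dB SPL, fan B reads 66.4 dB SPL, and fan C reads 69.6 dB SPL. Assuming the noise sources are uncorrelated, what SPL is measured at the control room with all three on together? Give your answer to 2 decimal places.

72.75 dB SPL

Uncorrelated sources add in intensity (power), not in dB.
L_total = 10·log₁₀(10^(67.3/10) + 10^(66.4/10) + 10^(69.6/10)) = 10·log₁₀(18860000) = 72.75 dB SPL.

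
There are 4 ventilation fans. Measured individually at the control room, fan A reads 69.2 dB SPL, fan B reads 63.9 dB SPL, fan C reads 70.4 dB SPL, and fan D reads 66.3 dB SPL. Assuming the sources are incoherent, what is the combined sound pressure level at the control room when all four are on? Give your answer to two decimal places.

74.15 dB SPL

Add the sources as powers (linear), then convert back to dB:
L_total = 10·log₁₀(10^(69.2/10) + 10^(63.9/10) + 10^(70.4/10) + 10^(66.3/10)) = 10·log₁₀(26000000) = 74.15 dB SPL.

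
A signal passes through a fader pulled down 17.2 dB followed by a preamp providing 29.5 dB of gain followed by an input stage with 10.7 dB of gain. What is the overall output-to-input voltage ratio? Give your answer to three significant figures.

14.1

Net gain = (−17.2) + 29.5 + 10.7 = 23.0 dB.
Voltage ratio = 10^(23.0/20) = 14.1.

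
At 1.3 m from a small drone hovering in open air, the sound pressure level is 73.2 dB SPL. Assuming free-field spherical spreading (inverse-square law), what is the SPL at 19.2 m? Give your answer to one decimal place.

For a point source in a free field, ΔL = −20·log₁₀(d₂/d₁).
ΔL = −20·log₁₀(19.2/1.3) = -23.39 dB, so L₂ = 73.2 + (-23.39) = 49.8 dB SPL.

49.8 dB SPL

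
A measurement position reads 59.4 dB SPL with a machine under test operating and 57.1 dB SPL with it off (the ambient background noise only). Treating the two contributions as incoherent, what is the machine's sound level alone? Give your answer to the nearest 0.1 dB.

55.5 dB SPL

Remove the background by subtracting linear intensities:
L_src = 10·log₁₀(10^(59.4/10) − 10^(57.1/10)) = 10·log₁₀(358100) = 55.5 dB SPL.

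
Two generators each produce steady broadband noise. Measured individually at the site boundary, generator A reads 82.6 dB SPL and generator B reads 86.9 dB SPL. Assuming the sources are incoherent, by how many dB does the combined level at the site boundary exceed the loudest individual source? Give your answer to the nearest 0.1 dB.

Incoherent sources sum as intensities:
L_total = 10·log₁₀(10^(82.6/10) + 10^(86.9/10)) = 88.27 dB SPL.
Excess over the loudest (86.9 dB): 88.27 − 86.9 = 1.4 dB.

1.4 dB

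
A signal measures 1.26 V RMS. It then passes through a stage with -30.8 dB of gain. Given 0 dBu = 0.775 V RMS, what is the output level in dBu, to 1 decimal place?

-26.6 dBu

Input level: 20·log₁₀(1.26/0.775) = 4.22 dBu.
Output: 4.22 − 30.8 = -26.6 dBu.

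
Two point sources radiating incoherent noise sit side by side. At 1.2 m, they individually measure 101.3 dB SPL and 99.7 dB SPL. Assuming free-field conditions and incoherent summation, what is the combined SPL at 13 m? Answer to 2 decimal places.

Combined at 1.2 m: 10·log₁₀(10^(101.3/10)+10^(99.7/10)) = 103.584 dB SPL.
Then apply −20·log₁₀(13/1.2) = -20.695 dB → 82.89 dB SPL.

82.89 dB SPL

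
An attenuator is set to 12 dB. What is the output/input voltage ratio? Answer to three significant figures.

Voltage ratio = 10^(dB/20).
10^(-12/20) = 10^(-0.6000) = 0.251.

0.251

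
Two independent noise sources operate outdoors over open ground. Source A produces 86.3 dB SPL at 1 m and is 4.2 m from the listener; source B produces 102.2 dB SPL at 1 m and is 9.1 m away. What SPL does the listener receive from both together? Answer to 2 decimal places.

At the listener: L_A = 86.3 − 20·log₁₀(4.2) = 73.835 dB; L_B = 102.2 − 20·log₁₀(9.1) = 83.019 dB.
Combined: 10·log₁₀(10^(73.835/10)+10^(83.019/10)) = 83.51 dB SPL.

83.51 dB SPL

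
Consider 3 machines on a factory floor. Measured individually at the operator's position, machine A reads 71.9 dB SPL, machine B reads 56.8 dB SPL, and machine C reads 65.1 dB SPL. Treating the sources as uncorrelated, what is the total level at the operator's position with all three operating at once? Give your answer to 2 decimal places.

Add the sources as powers (linear), then convert back to dB:
L_total = 10·log₁₀(10^(71.9/10) + 10^(56.8/10) + 10^(65.1/10)) = 10·log₁₀(19200000) = 72.83 dB SPL.

72.83 dB SPL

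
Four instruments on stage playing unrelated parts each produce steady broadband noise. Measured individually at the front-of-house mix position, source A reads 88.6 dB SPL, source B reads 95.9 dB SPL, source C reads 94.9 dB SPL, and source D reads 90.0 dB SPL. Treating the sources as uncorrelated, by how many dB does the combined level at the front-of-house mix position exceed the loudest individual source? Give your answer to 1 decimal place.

3.5 dB

Add the sources as powers (linear), then convert back to dB:
L_total = 10·log₁₀(10^(88.6/10) + 10^(95.9/10) + 10^(94.9/10) + 10^(90.0/10)) = 99.40 dB SPL.
Excess over the loudest (95.9 dB): 99.40 − 95.9 = 3.5 dB.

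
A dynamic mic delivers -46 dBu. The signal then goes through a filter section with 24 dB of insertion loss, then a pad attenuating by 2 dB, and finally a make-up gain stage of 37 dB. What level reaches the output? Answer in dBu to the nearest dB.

Gain stages sum in dB:
-46 − 24 − 2 + 37 = -35 dBu.

-35 dBu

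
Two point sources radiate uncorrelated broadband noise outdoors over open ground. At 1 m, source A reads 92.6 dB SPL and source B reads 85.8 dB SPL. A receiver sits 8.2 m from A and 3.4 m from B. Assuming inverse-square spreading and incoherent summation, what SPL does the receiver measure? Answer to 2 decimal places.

77.78 dB SPL

At the listener: L_A = 92.6 − 20·log₁₀(8.2) = 74.324 dB; L_B = 85.8 − 20·log₁₀(3.4) = 75.170 dB.
Combined: 10·log₁₀(10^(74.324/10)+10^(75.170/10)) = 77.78 dB SPL.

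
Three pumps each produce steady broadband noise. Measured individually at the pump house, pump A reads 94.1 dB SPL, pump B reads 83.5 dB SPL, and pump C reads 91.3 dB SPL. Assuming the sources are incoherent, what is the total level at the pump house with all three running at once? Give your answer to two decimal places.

96.17 dB SPL

Add the sources as powers (linear), then convert back to dB:
L_total = 10·log₁₀(10^(94.1/10) + 10^(83.5/10) + 10^(91.3/10)) = 10·log₁₀(4143000000) = 96.17 dB SPL.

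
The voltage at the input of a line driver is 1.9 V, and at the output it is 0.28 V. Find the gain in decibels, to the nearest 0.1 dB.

-16.6 dB

Voltage is an amplitude quantity, so gain = 20·log₁₀(V_out/V_in).
20·log₁₀(0.28/1.9) = 20·log₁₀(0.1474) = -16.6 dB.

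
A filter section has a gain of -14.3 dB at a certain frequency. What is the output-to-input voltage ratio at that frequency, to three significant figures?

0.193

Voltage ratio = 10^(dB/20).
10^(-14.3/20) = 10^(-0.7150) = 0.193.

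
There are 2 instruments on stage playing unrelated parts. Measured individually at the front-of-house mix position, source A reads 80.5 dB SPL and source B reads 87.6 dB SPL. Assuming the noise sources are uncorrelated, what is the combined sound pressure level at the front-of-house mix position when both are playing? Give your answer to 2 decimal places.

88.37 dB SPL

Add the sources as powers (linear), then convert back to dB:
L_total = 10·log₁₀(10^(80.5/10) + 10^(87.6/10)) = 10·log₁₀(687600000) = 88.37 dB SPL.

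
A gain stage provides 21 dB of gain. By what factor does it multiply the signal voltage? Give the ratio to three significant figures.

11.2

Voltage ratio = 10^(dB/20).
10^(21/20) = 10^(1.050) = 11.2.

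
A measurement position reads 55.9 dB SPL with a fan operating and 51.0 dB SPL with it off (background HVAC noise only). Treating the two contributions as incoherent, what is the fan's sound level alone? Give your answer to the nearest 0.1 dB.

Background correction is a power subtraction:
L_src = 10·log₁₀(10^(55.9/10) − 10^(51.0/10)) = 10·log₁₀(263200) = 54.2 dB SPL.

54.2 dB SPL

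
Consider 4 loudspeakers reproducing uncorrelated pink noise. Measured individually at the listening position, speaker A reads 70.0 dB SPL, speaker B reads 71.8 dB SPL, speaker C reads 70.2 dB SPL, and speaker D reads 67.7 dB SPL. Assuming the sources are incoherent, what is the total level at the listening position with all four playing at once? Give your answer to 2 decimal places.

76.18 dB SPL

Incoherent sources sum as intensities:
L_total = 10·log₁₀(10^(70.0/10) + 10^(71.8/10) + 10^(70.2/10) + 10^(67.7/10)) = 10·log₁₀(41500000) = 76.18 dB SPL.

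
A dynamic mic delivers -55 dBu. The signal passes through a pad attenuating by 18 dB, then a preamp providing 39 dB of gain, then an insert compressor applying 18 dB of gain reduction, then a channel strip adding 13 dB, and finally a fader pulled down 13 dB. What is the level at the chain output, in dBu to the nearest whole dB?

-52 dBu

Cascaded gains and losses add directly in dB.
-55 − 18 + 39 − 18 + 13 − 13 = -52 dBu.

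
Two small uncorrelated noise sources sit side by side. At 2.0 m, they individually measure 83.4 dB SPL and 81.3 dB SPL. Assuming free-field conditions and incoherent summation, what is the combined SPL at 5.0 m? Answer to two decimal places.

Combined at 2.0 m: 10·log₁₀(10^(83.4/10)+10^(81.3/10)) = 85.486 dB SPL.
Then apply −20·log₁₀(5.0/2.0) = -7.959 dB → 77.53 dB SPL.

77.53 dB SPL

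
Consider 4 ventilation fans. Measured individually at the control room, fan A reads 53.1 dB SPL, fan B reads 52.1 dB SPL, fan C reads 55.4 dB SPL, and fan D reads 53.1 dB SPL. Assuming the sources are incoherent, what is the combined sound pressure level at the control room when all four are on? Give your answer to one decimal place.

Incoherent sources sum as intensities:
L_total = 10·log₁₀(10^(53.1/10) + 10^(52.1/10) + 10^(55.4/10) + 10^(53.1/10)) = 10·log₁₀(917300) = 59.6 dB SPL.

59.6 dB SPL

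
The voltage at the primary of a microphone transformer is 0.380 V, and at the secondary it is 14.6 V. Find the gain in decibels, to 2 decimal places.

31.69 dB

Voltage is an amplitude quantity, so gain = 20·log₁₀(V_out/V_in).
20·log₁₀(14.6/0.380) = 20·log₁₀(38.42) = 31.69 dB.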